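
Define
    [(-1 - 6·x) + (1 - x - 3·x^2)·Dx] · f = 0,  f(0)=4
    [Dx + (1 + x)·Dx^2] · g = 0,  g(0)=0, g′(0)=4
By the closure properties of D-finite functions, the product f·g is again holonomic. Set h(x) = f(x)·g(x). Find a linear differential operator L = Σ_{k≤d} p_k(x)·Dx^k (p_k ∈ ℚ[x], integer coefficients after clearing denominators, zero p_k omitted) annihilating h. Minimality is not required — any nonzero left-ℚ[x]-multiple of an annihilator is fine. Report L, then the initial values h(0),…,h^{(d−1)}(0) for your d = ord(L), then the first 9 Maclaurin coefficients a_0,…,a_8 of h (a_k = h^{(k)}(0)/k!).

f: a_k = 4, 4, 16, 28, 76, 160, 388, 868, 2032, …
g: a_k = 0, 4, -2, 4/3, -1, 4/5, -2/3, 4/7, -1/2, …
L₀ := L_f ⊗_s L_g (sym. prod.), ord ≤ 2.
L = (7 + 12·x) + (1 + 15·x + 15·x^2)·Dx + (-1 + 4·x^2 + 3·x^3)·Dx^2  (order 2).
h: a_k = 0, 16, 8, 184/3, 244/3, 4028/15, 7648/15, 138364/105, 298762/105, …
ICs: h(0) = 0, h′(0) = 16.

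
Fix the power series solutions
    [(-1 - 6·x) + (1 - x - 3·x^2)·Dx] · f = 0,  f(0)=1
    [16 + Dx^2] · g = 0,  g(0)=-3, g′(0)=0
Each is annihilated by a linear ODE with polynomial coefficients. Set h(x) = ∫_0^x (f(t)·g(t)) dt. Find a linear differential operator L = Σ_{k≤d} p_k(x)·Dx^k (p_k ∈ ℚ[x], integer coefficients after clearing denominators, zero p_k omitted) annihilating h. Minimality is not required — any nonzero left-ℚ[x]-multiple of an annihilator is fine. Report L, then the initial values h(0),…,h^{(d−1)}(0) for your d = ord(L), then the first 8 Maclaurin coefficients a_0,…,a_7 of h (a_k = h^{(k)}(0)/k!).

f: a_k = 1, 1, 4, 7, 19, 40, 97, 217, …
g: a_k = -3, 0, 24, 0, -32, 0, 256/15, 0, …
f·g: L₀ = L_f ⊗_s L_g, ord ≤ 1·2.
∫: right-multiply L₀ by Dx.
L = (-10 + 16·x + 48·x^2)·Dx + (2 + 12·x)·Dx^2 + (-1 + x + 3·x^2)·Dx^3  (order 3).
h: a_k = 0, -3, -3/2, 4, 3/4, 7/5, 8/3, 811/105, …
ICs: h(0) = 0, h′(0) = -3, h′′(0) = -3.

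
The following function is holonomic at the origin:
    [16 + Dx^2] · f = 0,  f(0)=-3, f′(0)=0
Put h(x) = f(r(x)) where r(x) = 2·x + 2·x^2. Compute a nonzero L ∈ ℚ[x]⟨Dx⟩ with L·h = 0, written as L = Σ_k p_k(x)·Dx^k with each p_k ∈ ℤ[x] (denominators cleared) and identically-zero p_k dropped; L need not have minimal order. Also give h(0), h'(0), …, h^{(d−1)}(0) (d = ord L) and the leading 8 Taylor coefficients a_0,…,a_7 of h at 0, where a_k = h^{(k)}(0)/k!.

L = (64 + 384·x + 768·x^2 + 512·x^3) - 2·Dx + (1 + 2·x)·Dx^2  (order 2).
h: a_k = -3, 0, 96, 192, -416, -2048, -29696/15, 22528/5, …
ICs: h(0) = -3, h′(0) = 0.

f: a_k = -3, 0, 24, 0, -32, 0, 256/15, 0, …
Change of var in L_f (x↦r) gives L₀.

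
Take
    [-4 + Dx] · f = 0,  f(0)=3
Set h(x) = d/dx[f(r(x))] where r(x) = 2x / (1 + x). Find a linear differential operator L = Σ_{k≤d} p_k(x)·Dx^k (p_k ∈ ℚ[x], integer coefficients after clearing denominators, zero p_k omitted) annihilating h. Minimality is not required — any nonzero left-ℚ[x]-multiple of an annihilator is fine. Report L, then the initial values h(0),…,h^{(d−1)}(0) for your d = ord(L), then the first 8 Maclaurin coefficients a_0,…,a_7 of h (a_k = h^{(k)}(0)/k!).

L = (6 - 2·x) + (-1 - 2·x - x^2)·Dx  (order 1).
h: a_k = 24, 144, 264, 32, -264, 368/5, 3224/15, -9024/35, …
ICs: h(0) = 24.

f: a_k = 3, 12, 24, 32, 32, 128/5, 256/15, 1024/105, …
Substitute x→r, Dx→(1/r')Dx; clear ⇒ L₀.
h₀' ⇒ L via d/dx closure of L₀.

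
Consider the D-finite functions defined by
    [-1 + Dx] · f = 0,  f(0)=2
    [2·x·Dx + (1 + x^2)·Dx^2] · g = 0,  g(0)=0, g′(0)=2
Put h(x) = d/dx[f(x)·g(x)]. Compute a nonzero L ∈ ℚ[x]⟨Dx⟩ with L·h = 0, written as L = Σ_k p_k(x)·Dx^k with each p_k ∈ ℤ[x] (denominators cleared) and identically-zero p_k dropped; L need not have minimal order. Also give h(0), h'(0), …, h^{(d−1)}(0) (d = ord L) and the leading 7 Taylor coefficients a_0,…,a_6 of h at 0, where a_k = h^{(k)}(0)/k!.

f: a_k = 2, 2, 1, 1/3, 1/12, 1/60, 1/360, …
g: a_k = 0, 2, 0, -2/3, 0, 2/5, 0, …
Product ⇒ symmetric product L₀, ord ≤ 2.
Derive L from L₀ (diff closure).
L = (1 + 5·x - 3·x^2 + x^3) + (-6·x + 4·x^2 - 2·x^3)·Dx + (-1 + x - x^2 + x^3)·Dx^2  (order 2).
h: a_k = 4, 8, 2, -8/3, 3/2, 11/3, -31/20, …
ICs: h(0) = 4, h′(0) = 8.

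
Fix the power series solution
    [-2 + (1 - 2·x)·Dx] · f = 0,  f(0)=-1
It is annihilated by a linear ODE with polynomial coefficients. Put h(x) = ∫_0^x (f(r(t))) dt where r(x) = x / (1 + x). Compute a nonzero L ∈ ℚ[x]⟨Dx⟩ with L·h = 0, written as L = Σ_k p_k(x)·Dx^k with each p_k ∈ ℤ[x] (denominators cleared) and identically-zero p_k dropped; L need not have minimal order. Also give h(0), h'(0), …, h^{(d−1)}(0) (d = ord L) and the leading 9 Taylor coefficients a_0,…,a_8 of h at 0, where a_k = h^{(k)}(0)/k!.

f: a_k = -1, -2, -4, -8, -16, -32, -64, -128, -256, …
Change of var in L_f (x↦r) gives L₀.
h=∫₀ˣh₀: take L = L₀·Dx.
L = 2·Dx + (-1 + x^2)·Dx^2  (order 2).
h: a_k = 0, -1, -1, -2/3, -1/2, -2/5, -1/3, -2/7, -1/4, …
ICs: h(0) = 0, h′(0) = -1.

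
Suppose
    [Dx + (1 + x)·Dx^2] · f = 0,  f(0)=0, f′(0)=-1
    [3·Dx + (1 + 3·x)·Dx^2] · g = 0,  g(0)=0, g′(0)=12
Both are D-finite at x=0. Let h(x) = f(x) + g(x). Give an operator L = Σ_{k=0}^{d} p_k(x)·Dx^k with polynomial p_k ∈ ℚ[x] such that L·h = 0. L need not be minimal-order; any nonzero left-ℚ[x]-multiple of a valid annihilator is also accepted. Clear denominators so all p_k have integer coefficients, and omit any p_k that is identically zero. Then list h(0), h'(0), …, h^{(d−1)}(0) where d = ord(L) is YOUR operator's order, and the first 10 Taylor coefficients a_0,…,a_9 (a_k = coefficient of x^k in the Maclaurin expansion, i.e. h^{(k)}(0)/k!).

f: a_k = 0, -1, 1/2, -1/3, 1/4, -1/5, 1/6, -1/7, 1/8, -1/9, …
g: a_k = 0, 12, -18, 36, -81, 972/5, -486, 8748/7, -6561/2, 8748, …
L₀ := lclm(L_f,L_g); ord L₀ ≤ 2+2.
L = 6·Dx + (8 + 12·x)·Dx^2 + (1 + 4·x + 3·x^2)·Dx^3  (order 3).
h: a_k = 0, 11, -35/2, 107/3, -323/4, 971/5, -2915/6, 8747/7, -26243/8, 78731/9, …
ICs: h(0) = 0, h′(0) = 11, h′′(0) = -35.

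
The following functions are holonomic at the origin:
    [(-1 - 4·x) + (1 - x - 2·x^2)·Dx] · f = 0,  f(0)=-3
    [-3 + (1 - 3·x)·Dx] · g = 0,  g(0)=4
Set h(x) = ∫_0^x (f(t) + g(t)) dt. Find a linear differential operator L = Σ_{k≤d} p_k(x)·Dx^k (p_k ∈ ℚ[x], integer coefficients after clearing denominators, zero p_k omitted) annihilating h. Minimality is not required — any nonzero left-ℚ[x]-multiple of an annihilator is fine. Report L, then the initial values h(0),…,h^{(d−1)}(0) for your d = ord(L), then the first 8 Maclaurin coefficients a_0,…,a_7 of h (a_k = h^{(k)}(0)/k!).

L = (-36·x + 36·x^2 - 36·x^3)·Dx + (6 - 6·x - 30·x^2 + 54·x^3 - 72·x^4)·Dx^2 + (-1 + 6·x - 12·x^2 + 8·x^3 + 9·x^4 - 18·x^5)·Dx^3  (order 3).
h: a_k = 0, 1, 9/2, 9, 93/4, 291/5, 303/2, 2787/7, …
ICs: h(0) = 0, h′(0) = 1, h′′(0) = 9.

f: a_k = -3, -3, -9, -15, -33, -63, -129, -255, …
g: a_k = 4, 12, 36, 108, 324, 972, 2916, 8748, …
h₀=f+g: left-lcm gives L₀, ord ≤ 2.
Integrate: L := L₀·Dx.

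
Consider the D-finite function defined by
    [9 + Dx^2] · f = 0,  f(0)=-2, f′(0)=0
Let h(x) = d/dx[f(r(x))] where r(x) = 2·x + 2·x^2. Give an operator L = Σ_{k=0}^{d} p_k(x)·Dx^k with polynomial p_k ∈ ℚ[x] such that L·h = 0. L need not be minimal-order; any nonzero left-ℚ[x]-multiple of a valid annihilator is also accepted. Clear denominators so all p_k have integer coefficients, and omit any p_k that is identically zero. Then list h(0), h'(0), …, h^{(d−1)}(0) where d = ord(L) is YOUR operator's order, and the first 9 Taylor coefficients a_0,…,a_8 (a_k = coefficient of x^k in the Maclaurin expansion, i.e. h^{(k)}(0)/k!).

L = (48 + 288·x + 864·x^2 + 1152·x^3 + 576·x^4) + (-6 - 12·x)·Dx + (1 + 4·x + 4·x^2)·Dx^2  (order 2).
h: a_k = 0, 72, 216, -288, -2160, -15552/5, 12096/5, 490752/35, 606528/35, …
ICs: h(0) = 0, h′(0) = 72.

f: a_k = -2, 0, 9, 0, -27/4, 0, 81/40, 0, -729/2240, …
h₀=f(r): pull back L_f along r ⇒ L₀.
h₀' ⇒ L via d/dx closure of L₀.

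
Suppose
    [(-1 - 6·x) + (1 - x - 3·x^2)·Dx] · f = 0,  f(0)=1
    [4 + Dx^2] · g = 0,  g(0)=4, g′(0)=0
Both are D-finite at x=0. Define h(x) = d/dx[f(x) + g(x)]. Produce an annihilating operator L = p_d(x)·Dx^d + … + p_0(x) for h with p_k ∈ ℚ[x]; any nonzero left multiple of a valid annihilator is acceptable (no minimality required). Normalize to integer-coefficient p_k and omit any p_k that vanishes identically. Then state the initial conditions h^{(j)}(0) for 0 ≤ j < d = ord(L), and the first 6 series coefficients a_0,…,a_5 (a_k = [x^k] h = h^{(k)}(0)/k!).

L = (976 + 5056·x + 17104·x^2 + 11760·x^3 + 18720·x^4 + 3888·x^5 + 3888·x^6) + (-92 - 516·x + 372·x^2 + 1232·x^3 + 2280·x^4 + 3240·x^5 + 1512·x^6 + 1296·x^7)·Dx + (244 + 1264·x + 4276·x^2 + 2940·x^3 + 4680·x^4 + 972·x^5 + 972·x^6)·Dx^2 + (-23 - 129·x + 93·x^2 + 308·x^3 + 570·x^4 + 810·x^5 + 378·x^6 + 324·x^7)·Dx^3  (order 3).
h: a_k = 1, -8, 21, 260/3, 200, 8698/15, …
ICs: h(0) = 1, h′(0) = -8, h′′(0) = 42.

f: a_k = 1, 1, 4, 7, 19, 40, …
g: a_k = 4, 0, -8, 0, 8/3, 0, …
Weyl lclm of L_f,L_g ⇒ L₀ (ord ≤ 3).
h₀' ⇒ L via d/dx closure of L₀.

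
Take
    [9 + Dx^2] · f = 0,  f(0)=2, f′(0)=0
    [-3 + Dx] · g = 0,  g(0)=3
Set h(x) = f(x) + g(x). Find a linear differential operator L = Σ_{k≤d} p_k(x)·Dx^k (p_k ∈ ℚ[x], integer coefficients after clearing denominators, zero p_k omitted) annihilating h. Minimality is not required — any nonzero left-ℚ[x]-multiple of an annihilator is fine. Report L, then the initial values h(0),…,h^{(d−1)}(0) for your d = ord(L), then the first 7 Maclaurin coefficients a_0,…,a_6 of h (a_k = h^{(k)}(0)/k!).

f: a_k = 2, 0, -9, 0, 27/4, 0, -81/40, …
g: a_k = 3, 9, 27/2, 27/2, 81/8, 243/40, 243/80, …
h₀=f+g: left-lcm gives L₀, ord ≤ 3.
L = -27 + 9·Dx - 3·Dx^2 + Dx^3  (order 3).
h: a_k = 5, 9, 9/2, 27/2, 135/8, 243/40, 81/80, …
ICs: h(0) = 5, h′(0) = 9, h′′(0) = 9.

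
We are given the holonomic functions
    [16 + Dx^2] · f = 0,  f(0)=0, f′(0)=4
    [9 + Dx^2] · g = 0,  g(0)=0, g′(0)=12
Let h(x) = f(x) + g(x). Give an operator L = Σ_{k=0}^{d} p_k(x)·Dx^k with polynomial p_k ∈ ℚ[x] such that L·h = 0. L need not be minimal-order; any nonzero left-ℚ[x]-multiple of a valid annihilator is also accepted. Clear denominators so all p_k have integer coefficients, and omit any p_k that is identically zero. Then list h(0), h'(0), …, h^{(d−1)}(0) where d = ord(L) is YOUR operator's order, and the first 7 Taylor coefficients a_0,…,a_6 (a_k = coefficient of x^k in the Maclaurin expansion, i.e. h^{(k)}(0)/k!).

L = 144 + 25·Dx^2 + Dx^4  (order 4).
h: a_k = 0, 16, 0, -86/3, 0, 499/30, 0, …
ICs: h(0) = 0, h′(0) = 16, h′′(0) = 0, h′′′(0) = -172.

f: a_k = 0, 4, 0, -32/3, 0, 128/15, 0, …
g: a_k = 0, 12, 0, -18, 0, 81/10, 0, …
Sum ⇒ L₀ = lclm(L_f,L_g) in ℚ(x)⟨Dx⟩.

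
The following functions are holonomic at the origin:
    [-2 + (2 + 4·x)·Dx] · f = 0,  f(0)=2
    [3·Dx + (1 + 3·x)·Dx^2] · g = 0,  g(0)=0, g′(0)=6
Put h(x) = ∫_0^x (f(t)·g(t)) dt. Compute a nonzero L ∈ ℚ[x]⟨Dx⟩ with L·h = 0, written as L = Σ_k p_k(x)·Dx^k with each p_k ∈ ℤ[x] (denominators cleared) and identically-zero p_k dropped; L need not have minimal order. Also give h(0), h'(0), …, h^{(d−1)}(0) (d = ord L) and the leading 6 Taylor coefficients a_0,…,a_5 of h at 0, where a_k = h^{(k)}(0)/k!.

f: a_k = 2, 2, -1, 1, -5/4, 7/4, …
g: a_k = 0, 6, -9, 18, -81/2, 486/5, …
L₀ := L_f ⊗_s L_g (sym. prod.), ord ≤ 2.
Integrate: L := L₀·Dx.
L = 3·x·Dx + (1 + 2·x)·Dx^2 + (1 + 7·x + 16·x^2 + 12·x^3)·Dx^3  (order 3).
h: a_k = 0, 0, 6, -2, 3, -6, …
ICs: h(0) = 0, h′(0) = 0, h′′(0) = 12.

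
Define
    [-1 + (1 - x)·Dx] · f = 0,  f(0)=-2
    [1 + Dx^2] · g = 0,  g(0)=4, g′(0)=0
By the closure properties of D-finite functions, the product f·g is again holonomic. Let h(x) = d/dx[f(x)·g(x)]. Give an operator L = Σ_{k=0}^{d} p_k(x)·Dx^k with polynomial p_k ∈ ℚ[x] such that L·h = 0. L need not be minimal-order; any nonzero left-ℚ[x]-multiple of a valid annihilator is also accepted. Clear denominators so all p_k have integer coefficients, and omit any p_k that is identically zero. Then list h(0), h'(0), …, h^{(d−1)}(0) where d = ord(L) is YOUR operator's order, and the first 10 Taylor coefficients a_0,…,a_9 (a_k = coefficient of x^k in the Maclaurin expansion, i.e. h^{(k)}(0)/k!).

f: a_k = -2, -2, -2, -2, -2, -2, -2, -2, -2, -2, …
g: a_k = 4, 0, -2, 0, 1/6, 0, -1/180, 0, 1/10080, 0, …
L₀ := L_f ⊗_s L_g (sym. prod.), ord ≤ 2.
Derive L from L₀ (diff closure).
L = (-1 - 2·x + x^2) + (-2 + 2·x)·Dx + (1 - 2·x + x^2)·Dx^2  (order 2).
h: a_k = -8, -8, -12, -52/3, -65/3, -389/15, -2723/90, -4357/126, -4357/112, -1960649/45360, …
ICs: h(0) = -8, h′(0) = -8.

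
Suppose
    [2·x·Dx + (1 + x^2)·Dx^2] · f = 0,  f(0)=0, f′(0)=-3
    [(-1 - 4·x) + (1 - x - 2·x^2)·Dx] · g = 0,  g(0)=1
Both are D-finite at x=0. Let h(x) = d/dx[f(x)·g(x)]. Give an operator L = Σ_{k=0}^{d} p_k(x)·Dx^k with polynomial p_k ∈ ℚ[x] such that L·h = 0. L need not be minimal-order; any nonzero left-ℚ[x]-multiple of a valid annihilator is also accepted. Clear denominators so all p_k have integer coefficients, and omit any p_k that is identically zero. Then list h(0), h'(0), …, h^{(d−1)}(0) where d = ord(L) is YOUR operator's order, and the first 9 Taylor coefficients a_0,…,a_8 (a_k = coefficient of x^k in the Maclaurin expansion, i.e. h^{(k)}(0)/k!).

f: a_k = 0, -3, 0, 1, 0, -3/5, 0, 3/7, 0, …
g: a_k = 1, 1, 3, 5, 11, 21, 43, 85, 171, …
Product ⇒ symmetric product L₀, ord ≤ 2.
h=h₀': d/dx-closure on L₀ ⇒ L.
L = (18 + 90·x^2 + 48·x^3 + 144·x^4) + (7 + 30·x + 27·x^2 + 82·x^3 + 48·x^4 + 96·x^5)·Dx + (-2 + x - 3·x^2 + 9·x^3 + 11·x^4 + 8·x^5 + 12·x^6)·Dx^2  (order 2).
h: a_k = -3, -6, -24, -56, -153, -1758/5, -4178/5, -13248/7, -149829/35, …
ICs: h(0) = -3, h′(0) = -6.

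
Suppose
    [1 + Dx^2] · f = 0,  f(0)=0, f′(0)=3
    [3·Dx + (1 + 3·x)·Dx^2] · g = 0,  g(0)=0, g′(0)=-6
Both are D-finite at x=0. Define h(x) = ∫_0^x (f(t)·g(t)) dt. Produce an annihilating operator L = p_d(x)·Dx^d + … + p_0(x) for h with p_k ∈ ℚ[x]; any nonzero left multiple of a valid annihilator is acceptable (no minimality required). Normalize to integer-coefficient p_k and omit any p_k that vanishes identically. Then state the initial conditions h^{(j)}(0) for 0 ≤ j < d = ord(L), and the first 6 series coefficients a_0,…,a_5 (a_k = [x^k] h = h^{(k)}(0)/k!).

f: a_k = 0, 3, 0, -1/2, 0, 1/40, …
g: a_k = 0, -6, 9, -18, 81/2, -486/5, …
L₀ := L_f ⊗_s L_g (sym. prod.), ord ≤ 4.
h=∫₀ˣh₀: take L = L₀·Dx.
L = (-203 - 222·x - 189·x^2 + 432·x^3 + 324·x^4)·Dx + (-84 - 108·x + 648·x^2 + 648·x^3)·Dx^2 + (-208 - 228·x - 54·x^2 + 864·x^3 + 648·x^4)·Dx^3 + (-84 - 108·x + 648·x^2 + 648·x^3)·Dx^4 + (-5 - 6·x + 135·x^2 + 432·x^3 + 324·x^4)·Dx^5  (order 5).
h: a_k = 0, 0, 0, -6, 27/4, -51/5, …
ICs: h(0) = 0, h′(0) = 0, h′′(0) = 0, h′′′(0) = -36, h′′′′(0) = 162.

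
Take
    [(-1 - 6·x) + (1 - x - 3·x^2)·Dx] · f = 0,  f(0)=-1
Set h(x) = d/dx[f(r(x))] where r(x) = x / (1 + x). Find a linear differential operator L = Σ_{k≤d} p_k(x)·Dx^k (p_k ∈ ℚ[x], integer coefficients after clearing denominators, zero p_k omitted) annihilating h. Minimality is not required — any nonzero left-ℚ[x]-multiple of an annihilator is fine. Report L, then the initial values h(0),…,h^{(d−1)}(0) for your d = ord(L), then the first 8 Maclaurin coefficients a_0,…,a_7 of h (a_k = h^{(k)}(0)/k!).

f: a_k = -1, -1, -4, -7, -19, -40, -97, -217, …
Substitute x→r, Dx→(1/r')Dx; clear ⇒ L₀.
Derive L from L₀ (diff closure).
L = (6 + 18·x + 72·x^2 + 42·x^3) + (-1 - 9·x - 12·x^2 + 17·x^3 + 21·x^4)·Dx  (order 1).
h: a_k = -1, -6, 0, -36, 45, -216, 441, -1368, …
ICs: h(0) = -1.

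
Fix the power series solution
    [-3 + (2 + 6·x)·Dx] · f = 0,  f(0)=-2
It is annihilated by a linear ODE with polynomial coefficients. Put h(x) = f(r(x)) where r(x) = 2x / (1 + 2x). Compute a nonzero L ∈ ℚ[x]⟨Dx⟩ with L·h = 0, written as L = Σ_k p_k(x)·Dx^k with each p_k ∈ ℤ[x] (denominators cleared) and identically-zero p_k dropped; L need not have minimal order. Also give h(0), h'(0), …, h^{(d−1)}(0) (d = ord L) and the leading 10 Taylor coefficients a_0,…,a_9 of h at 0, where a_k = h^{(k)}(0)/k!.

f: a_k = -2, -3, 9/4, -27/8, 405/64, -1701/128, 15309/512, -72171/1024, 2814669/16384, -14073345/32768, …
Substitute x→r, Dx→(1/r')Dx; clear ⇒ L₀.
L = -3 + (1 + 10·x + 16·x^2)·Dx  (order 1).
h: a_k = -2, -6, 21, -87, 1677/4, -9069/4, 106305/8, -658335/8, 33903165/64, -224519505/64, …
ICs: h(0) = -2.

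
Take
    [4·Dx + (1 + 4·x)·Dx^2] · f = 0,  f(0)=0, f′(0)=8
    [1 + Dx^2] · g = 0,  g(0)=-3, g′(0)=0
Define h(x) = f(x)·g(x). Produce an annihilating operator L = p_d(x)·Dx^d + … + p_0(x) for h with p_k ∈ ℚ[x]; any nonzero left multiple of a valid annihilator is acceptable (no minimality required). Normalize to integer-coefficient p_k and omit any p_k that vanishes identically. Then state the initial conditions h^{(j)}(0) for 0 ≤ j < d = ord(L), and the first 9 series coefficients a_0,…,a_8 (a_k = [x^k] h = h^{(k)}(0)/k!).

f: a_k = 0, 8, -16, 128/3, -128, 2048/5, -4096/3, 32768/7, -16384, …
g: a_k = -3, 0, 3/2, 0, -1/8, 0, 1/240, 0, -1/13440, …
f·g: L₀ = L_f ⊗_s L_g, ord ≤ 2·2.
L = (-147 - 144·x - 224·x^2 + 256·x^3 + 256·x^4) + (-56 - 160·x + 384·x^2 + 512·x^3)·Dx + (-150 - 160·x - 192·x^2 + 512·x^3 + 512·x^4)·Dx^2 + (-56 - 160·x + 384·x^2 + 512·x^3)·Dx^3 + (-3 - 16·x + 32·x^2 + 256·x^3 + 256·x^4)·Dx^4  (order 4).
h: a_k = 0, -24, 48, -116, 360, -5829/5, 3906, -940403/70, 706799/15, …
ICs: h(0) = 0, h′(0) = -24, h′′(0) = 96, h′′′(0) = -696.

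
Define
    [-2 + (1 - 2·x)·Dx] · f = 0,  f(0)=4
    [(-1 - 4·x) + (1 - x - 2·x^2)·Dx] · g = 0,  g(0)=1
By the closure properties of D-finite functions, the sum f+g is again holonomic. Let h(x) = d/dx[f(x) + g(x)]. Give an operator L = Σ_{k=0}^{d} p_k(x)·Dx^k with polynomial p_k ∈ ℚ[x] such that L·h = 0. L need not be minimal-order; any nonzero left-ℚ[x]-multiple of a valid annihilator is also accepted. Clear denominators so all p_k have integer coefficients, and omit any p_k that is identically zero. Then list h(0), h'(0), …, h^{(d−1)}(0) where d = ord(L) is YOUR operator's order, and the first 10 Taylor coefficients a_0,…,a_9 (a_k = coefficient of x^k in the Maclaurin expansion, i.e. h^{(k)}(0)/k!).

f: a_k = 4, 8, 16, 32, 64, 128, 256, 512, 1024, 2048, …
g: a_k = 1, 1, 3, 5, 11, 21, 43, 85, 171, 341, …
Sum ⇒ L₀ = lclm(L_f,L_g) in ℚ(x)⟨Dx⟩.
h₀' ⇒ L via d/dx closure of L₀.
L = 12 + (3 + 12·x)·Dx + (-1 + x + 2·x^2)·Dx^2  (order 2).
h: a_k = 9, 38, 111, 300, 745, 1794, 4179, 9560, 21501, 47790, …
ICs: h(0) = 9, h′(0) = 38.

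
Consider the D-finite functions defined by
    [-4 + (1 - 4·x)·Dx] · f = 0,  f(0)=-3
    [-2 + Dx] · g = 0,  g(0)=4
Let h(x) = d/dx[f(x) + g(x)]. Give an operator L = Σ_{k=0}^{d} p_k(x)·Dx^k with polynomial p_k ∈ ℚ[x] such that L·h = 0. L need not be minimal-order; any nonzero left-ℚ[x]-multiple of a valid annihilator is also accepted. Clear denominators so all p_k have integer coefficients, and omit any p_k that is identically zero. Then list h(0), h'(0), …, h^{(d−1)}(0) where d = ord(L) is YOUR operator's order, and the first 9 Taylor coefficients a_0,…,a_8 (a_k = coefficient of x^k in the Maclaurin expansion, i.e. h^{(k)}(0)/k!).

L = (80 + 64·x) + (-46 - 16·x + 32·x^2)·Dx + (3 - 8·x - 16·x^2)·Dx^2  (order 2).
h: a_k = -4, -80, -560, -9184/3, -46064/3, -1105888/15, -15482848/45, -495452096/315, -2229534704/315, …
ICs: h(0) = -4, h′(0) = -80.

f: a_k = -3, -12, -48, -192, -768, -3072, -12288, -49152, -196608, …
g: a_k = 4, 8, 8, 16/3, 8/3, 16/15, 16/45, 32/315, 8/315, …
f+g: L₀ = lclm(L_f,L_g), ord ≤ 1+1.
h₀' ⇒ L via d/dx closure of L₀.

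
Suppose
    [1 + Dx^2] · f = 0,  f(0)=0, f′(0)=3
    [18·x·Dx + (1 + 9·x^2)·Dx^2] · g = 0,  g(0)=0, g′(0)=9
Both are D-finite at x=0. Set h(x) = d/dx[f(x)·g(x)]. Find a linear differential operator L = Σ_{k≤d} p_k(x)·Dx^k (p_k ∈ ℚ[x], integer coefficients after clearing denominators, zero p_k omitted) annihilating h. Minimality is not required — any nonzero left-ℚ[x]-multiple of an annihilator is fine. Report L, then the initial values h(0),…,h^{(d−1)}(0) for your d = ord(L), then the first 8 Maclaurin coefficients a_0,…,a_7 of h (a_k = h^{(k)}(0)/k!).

L = (38998 + 738774·x^2 + 15162957·x^4 + 3032640·x^6 - 78732·x^8 - 1771470·x^10 + 531441·x^12) + (20772·x + 1033884·x^3 + 7902360·x^5 + 2624400·x^7 + 1180980·x^9 + 2125764·x^11)·Dx + (39368 + 755028·x^2 + 15369750·x^4 + 3887028·x^6 + 314928·x^8 - 1417176·x^10 + 1062882·x^12)·Dx^2 + (20772·x + 1033884·x^3 + 7902360·x^5 + 2624400·x^7 + 1180980·x^9 + 2125764·x^11)·Dx^3 + (370 + 16254·x^2 + 206793·x^4 + 854388·x^6 + 393660·x^8 + 354294·x^10 + 531441·x^12)·Dx^4  (order 4).
h: a_k = 0, 54, 0, -342, 0, 10827/4, 0, -46167/2, …
ICs: h(0) = 0, h′(0) = 54, h′′(0) = 0, h′′′(0) = -2052.

f: a_k = 0, 3, 0, -1/2, 0, 1/40, 0, -1/1680, …
g: a_k = 0, 9, 0, -27, 0, 729/5, 0, -6561/7, …
f·g: L₀ = L_f ⊗_s L_g, ord ≤ 2·2.
Differentiate: ansatz ord ≤ ord L₀ ⇒ L.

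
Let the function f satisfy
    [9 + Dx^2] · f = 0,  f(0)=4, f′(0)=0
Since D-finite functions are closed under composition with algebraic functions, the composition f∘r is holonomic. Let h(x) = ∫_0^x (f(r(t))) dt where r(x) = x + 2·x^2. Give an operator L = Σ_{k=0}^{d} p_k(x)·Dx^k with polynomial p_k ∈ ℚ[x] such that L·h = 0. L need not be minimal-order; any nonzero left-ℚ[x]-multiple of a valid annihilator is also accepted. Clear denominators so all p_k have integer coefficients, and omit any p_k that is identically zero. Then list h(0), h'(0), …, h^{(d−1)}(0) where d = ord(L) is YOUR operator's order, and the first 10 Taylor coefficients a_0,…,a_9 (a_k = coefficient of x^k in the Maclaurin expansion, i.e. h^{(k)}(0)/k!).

L = (9 + 108·x + 432·x^2 + 576·x^3)·Dx - 4·Dx^2 + (1 + 4·x)·Dx^3  (order 3).
h: a_k = 0, 4, 0, -6, -18, -117/10, 18, 6399/140, 1917/40, -3279/1120, …
ICs: h(0) = 0, h′(0) = 4, h′′(0) = 0.

f: a_k = 4, 0, -18, 0, 27/2, 0, -81/20, 0, 729/1120, 0, …
Substitute x→r, Dx→(1/r')Dx; clear ⇒ L₀.
∫: right-multiply L₀ by Dx.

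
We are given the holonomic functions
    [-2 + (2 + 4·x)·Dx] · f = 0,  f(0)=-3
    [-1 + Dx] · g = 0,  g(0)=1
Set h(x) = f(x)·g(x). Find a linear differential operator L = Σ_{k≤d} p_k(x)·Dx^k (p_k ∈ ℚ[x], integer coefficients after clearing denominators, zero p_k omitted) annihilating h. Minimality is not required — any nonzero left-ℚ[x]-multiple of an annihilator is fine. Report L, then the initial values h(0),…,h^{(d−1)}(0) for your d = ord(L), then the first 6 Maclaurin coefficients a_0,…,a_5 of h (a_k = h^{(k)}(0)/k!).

f: a_k = -3, -3, 3/2, -3/2, 15/8, -21/8, …
g: a_k = 1, 1, 1/2, 1/6, 1/24, 1/120, …
h₀=f·g: eliminate ⇒ L₀, order ≤ 1·1.
L = (-2 - 2·x) + (1 + 2·x)·Dx  (order 1).
h: a_k = -3, -6, -3, -2, 1/2, -7/5, …
ICs: h(0) = -3.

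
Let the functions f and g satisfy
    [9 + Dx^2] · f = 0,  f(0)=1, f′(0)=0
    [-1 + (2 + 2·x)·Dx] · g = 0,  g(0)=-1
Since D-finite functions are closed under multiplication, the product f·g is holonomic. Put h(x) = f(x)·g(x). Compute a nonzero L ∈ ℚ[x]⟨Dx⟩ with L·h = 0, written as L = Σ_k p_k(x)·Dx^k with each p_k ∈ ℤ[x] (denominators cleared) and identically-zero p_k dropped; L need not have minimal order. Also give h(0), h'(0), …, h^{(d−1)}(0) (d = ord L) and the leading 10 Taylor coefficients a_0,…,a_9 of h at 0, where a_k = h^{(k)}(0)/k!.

L = (39 + 72·x + 36·x^2) + (-4 - 4·x)·Dx + (4 + 8·x + 4·x^2)·Dx^2  (order 2).
h: a_k = -1, -1/2, 37/8, 35/16, -499/128, -367/256, 6549/5120, 4119/10240, -271401/1146880, -111857/2293760, …
ICs: h(0) = -1, h′(0) = -1/2.

f: a_k = 1, 0, -9/2, 0, 27/8, 0, -81/80, 0, 729/4480, 0, …
g: a_k = -1, -1/2, 1/8, -1/16, 5/128, -7/256, 21/1024, -33/2048, 429/32768, -715/65536, …
f·g: L₀ = L_f ⊗_s L_g, ord ≤ 2·1.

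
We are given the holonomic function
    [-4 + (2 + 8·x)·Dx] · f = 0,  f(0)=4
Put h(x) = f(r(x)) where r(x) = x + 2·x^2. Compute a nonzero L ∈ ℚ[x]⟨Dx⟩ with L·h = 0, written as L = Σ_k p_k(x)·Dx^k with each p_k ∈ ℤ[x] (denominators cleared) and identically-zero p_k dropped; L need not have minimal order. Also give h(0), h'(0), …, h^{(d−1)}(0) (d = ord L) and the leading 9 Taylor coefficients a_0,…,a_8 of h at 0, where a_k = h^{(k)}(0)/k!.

f: a_k = 4, 8, -8, 16, -40, 112, -336, 1056, -3432, …
h₀=f(r): pull back L_f along r ⇒ L₀.
L = (-2 - 8·x) + (1 + 4·x + 8·x^2)·Dx  (order 1).
h: a_k = 4, 8, 8, -16, 24, -16, -48, 224, -488, …
ICs: h(0) = 4.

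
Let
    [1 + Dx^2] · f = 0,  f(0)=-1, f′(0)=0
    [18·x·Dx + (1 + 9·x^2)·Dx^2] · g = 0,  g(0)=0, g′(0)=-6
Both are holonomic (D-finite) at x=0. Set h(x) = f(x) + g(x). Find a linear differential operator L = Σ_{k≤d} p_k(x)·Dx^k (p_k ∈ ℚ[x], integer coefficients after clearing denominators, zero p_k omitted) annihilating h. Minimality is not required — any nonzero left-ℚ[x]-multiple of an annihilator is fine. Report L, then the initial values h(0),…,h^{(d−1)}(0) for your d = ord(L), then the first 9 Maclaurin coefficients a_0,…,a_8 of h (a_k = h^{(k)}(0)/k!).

f: a_k = -1, 0, 1/2, 0, -1/24, 0, 1/720, 0, -1/40320, …
g: a_k = 0, -6, 0, 18, 0, -486/5, 0, 4374/7, 0, …
h₀=f+g: left-lcm gives L₀, ord ≤ 4.
L = (-1926·x + 17820·x^3 + 1458·x^5)·Dx + (-17 + 351·x^2 + 4617·x^4 + 729·x^6)·Dx^2 + (-1926·x + 17820·x^3 + 1458·x^5)·Dx^3 + (-17 + 351·x^2 + 4617·x^4 + 729·x^6)·Dx^4  (order 4).
h: a_k = -1, -6, 1/2, 18, -1/24, -486/5, 1/720, 4374/7, -1/40320, …
ICs: h(0) = -1, h′(0) = -6, h′′(0) = 1, h′′′(0) = 108.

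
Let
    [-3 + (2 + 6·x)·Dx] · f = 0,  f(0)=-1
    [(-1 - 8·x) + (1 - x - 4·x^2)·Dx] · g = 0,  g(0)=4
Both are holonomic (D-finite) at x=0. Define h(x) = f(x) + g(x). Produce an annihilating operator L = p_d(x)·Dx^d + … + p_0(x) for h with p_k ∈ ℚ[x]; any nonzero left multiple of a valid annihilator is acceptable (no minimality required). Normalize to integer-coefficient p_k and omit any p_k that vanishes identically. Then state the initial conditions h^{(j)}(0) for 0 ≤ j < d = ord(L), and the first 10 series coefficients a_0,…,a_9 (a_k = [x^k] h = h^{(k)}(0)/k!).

L = (69 + 387·x + 900·x^2 + 1440·x^3) + (-49 - 318·x - 1257·x^2 - 3240·x^3 - 3600·x^4)·Dx + (-2 + 46·x + 234·x^2 - 86·x^3 - 1440·x^4 - 1440·x^5)·Dx^2  (order 2).
h: a_k = 3, 5/2, 169/8, 549/16, 15253/128, 64859/256, 756685/1024, 3540501/2048, 155513549/32768, 753746431/65536, …
ICs: h(0) = 3, h′(0) = 5/2.

f: a_k = -1, -3/2, 9/8, -27/16, 405/128, -1701/256, 15309/1024, -72171/2048, 2814669/32768, -14073345/65536, …
g: a_k = 4, 4, 20, 36, 116, 260, 724, 1764, 4660, 11716, …
Weyl lclm of L_f,L_g ⇒ L₀ (ord ≤ 2).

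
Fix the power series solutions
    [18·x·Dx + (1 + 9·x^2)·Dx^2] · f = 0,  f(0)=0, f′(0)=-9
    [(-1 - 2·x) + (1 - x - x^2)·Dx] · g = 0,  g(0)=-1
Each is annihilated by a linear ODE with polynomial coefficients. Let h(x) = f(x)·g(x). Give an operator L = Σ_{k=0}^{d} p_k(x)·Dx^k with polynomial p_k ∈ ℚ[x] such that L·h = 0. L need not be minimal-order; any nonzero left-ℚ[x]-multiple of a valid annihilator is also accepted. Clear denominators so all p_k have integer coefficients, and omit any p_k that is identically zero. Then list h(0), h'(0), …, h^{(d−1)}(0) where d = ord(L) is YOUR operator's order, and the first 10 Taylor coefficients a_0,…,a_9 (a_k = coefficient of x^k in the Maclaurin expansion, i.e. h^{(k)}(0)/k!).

f: a_k = 0, -9, 0, 27, 0, -729/5, 0, 6561/7, 0, -6561, …
g: a_k = -1, -1, -2, -3, -5, -8, -13, -21, -34, -55, …
Product ⇒ symmetric product L₀, ord ≤ 2.
L = (2 + 18·x + 54·x^2) + (2 - 14·x + 36·x^2 + 54·x^3)·Dx + (-1 + x - 8·x^2 + 9·x^3 + 9·x^4)·Dx^2  (order 2).
h: a_k = 0, 9, 9, -9, 0, 684/5, 684/5, -23229/35, -18441/35, 37593/7, …
ICs: h(0) = 0, h′(0) = 9.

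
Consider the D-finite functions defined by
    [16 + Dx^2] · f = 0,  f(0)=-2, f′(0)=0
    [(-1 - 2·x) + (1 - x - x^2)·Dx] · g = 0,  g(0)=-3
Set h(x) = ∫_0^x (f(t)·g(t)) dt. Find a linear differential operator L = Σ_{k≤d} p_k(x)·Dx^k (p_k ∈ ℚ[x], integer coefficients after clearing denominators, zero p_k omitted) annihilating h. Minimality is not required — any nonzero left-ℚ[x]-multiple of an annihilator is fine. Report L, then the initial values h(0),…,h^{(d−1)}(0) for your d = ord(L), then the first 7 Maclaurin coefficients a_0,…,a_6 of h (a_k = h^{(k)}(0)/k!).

f: a_k = -2, 0, 16, 0, -64/3, 0, 512/45, …
g: a_k = -3, -3, -6, -9, -15, -24, -39, …
f·g: L₀ = L_f ⊗_s L_g, ord ≤ 2·1.
h=∫h₀ ⇒ L = L₀·Dx.
L = (-14 + 16·x + 16·x^2)·Dx + (2 + 4·x)·Dx^2 + (-1 + x + x^2)·Dx^3  (order 3).
h: a_k = 0, 6, 3, -12, -15/2, -2/5, -16/3, …
ICs: h(0) = 0, h′(0) = 6, h′′(0) = 6.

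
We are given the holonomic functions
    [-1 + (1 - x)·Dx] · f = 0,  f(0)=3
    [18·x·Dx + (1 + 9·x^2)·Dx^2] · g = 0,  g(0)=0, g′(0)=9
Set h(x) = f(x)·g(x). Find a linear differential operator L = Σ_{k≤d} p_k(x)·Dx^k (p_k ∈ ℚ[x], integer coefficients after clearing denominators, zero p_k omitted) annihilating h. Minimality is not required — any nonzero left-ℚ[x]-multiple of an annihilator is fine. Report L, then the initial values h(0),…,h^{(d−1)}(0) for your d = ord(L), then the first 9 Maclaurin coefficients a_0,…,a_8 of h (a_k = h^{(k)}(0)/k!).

f: a_k = 3, 3, 3, 3, 3, 3, 3, 3, 3, …
g: a_k = 0, 9, 0, -27, 0, 729/5, 0, -6561/7, 0, …
h₀=f·g: eliminate ⇒ L₀, order ≤ 1·2.
L = 18·x + (2 - 18·x + 36·x^2)·Dx + (-1 + x - 9·x^2 + 9·x^3)·Dx^2  (order 2).
h: a_k = 0, 27, 27, -54, -54, 1917/5, 1917/5, -84996/35, -84996/35, …
ICs: h(0) = 0, h′(0) = 27.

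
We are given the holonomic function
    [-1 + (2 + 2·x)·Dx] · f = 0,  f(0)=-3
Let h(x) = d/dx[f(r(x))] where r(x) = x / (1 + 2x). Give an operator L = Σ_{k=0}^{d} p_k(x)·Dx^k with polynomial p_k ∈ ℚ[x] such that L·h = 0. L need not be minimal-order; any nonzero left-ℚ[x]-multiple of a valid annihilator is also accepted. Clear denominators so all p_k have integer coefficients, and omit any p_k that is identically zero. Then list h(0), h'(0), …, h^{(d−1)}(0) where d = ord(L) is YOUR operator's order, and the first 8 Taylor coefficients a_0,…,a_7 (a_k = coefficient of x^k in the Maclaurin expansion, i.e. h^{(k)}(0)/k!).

L = (-9 - 24·x) + (-2 - 10·x - 12·x^2)·Dx  (order 1).
h: a_k = -3/2, 27/4, -369/16, 2271/32, -53145/256, 302805/512, -3404205/2048, 19021095/4096, …
ICs: h(0) = -3/2.

f: a_k = -3, -3/2, 3/8, -3/16, 15/128, -21/256, 63/1024, -99/2048, …
Change of var in L_f (x↦r) gives L₀.
h=h₀': d/dx-closure on L₀ ⇒ L.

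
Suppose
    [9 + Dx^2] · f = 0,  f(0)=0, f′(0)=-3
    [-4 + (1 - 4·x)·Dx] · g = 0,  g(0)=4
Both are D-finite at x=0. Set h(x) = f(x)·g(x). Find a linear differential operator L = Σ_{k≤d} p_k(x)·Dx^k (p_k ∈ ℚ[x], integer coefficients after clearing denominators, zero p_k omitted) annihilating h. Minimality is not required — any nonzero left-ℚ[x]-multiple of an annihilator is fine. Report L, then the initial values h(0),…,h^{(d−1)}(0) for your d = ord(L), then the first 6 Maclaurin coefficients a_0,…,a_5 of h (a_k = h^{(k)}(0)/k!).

f: a_k = 0, -3, 0, 9/2, 0, -81/40, …
g: a_k = 4, 16, 64, 256, 1024, 4096, …
h₀=f·g: eliminate ⇒ L₀, order ≤ 2·1.
L = (-9 + 36·x) + 8·Dx + (-1 + 4·x)·Dx^2  (order 2).
h: a_k = 0, -12, -48, -174, -696, -27921/10, …
ICs: h(0) = 0, h′(0) = -12.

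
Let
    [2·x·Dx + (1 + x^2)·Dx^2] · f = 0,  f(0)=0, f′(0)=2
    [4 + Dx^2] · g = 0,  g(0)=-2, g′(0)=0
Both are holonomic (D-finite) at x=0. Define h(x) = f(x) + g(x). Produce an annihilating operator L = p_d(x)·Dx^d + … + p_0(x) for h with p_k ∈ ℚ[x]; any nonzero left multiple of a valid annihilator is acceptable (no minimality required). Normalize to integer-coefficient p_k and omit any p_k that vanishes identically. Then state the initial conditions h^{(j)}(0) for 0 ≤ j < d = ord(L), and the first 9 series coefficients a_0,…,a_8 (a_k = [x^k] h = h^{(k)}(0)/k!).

f: a_k = 0, 2, 0, -2/3, 0, 2/5, 0, -2/7, 0, …
g: a_k = -2, 0, 4, 0, -4/3, 0, 8/45, 0, -4/315, …
Sum ⇒ L₀ = lclm(L_f,L_g) in ℚ(x)⟨Dx⟩.
L = (-32·x + 80·x^3 + 16·x^5)·Dx + (4 + 32·x^2 + 36·x^4 + 8·x^6)·Dx^2 + (-8·x + 20·x^3 + 4·x^5)·Dx^3 + (1 + 8·x^2 + 9·x^4 + 2·x^6)·Dx^4  (order 4).
h: a_k = -2, 2, 4, -2/3, -4/3, 2/5, 8/45, -2/7, -4/315, …
ICs: h(0) = -2, h′(0) = 2, h′′(0) = 8, h′′′(0) = -4.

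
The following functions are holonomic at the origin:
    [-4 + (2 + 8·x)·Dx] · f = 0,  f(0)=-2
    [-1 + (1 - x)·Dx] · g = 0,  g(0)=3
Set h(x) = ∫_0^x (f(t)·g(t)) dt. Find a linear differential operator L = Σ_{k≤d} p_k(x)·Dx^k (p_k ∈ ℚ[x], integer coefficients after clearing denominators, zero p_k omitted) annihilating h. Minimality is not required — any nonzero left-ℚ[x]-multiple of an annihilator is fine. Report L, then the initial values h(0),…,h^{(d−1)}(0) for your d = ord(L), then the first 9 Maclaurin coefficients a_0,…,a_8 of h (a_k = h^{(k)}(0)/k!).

f: a_k = -2, -4, 4, -8, 20, -56, 168, -528, 1716, …
g: a_k = 3, 3, 3, 3, 3, 3, 3, 3, 3, …
f·g: L₀ = L_f ⊗_s L_g, ord ≤ 1·1.
∫: right-multiply L₀ by Dx.
L = (3 + 2·x)·Dx + (-1 - 3·x + 4·x^2)·Dx^2  (order 2).
h: a_k = 0, -6, -9, -2, -15/2, 6, -23, 366/7, -609/4, …
ICs: h(0) = 0, h′(0) = -6.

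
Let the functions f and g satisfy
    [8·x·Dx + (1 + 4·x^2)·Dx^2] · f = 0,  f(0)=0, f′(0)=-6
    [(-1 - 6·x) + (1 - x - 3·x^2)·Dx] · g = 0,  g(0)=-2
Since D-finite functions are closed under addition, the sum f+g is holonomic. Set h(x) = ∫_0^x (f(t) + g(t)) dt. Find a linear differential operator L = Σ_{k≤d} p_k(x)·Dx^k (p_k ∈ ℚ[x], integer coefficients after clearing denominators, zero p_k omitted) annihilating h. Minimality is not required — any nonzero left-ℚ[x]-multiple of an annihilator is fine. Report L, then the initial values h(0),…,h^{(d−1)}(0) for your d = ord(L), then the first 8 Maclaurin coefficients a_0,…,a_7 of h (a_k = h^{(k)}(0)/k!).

L = (32 - 128·x - 1488·x^2 - 2880·x^3 - 8424·x^4 - 2592·x^6)·Dx^2 + (-25 - 160·x - 214·x^2 - 1188·x^3 - 2628·x^4 - 6264·x^5 - 432·x^6 - 2592·x^7)·Dx^3 + (4 + 9·x + 54·x^2 - 66·x^3 - x^4 - 444·x^5 - 720·x^6 - 144·x^7 - 432·x^8)·Dx^4  (order 4).
h: a_k = 0, -2, -4, -8/3, -3/2, -38/5, -248/15, -194/7, …
ICs: h(0) = 0, h′(0) = -2, h′′(0) = -8, h′′′(0) = -16.

f: a_k = 0, -6, 0, 8, 0, -96/5, 0, 384/7, …
g: a_k = -2, -2, -8, -14, -38, -80, -194, -434, …
Weyl lclm of L_f,L_g ⇒ L₀ (ord ≤ 3).
∫: right-multiply L₀ by Dx.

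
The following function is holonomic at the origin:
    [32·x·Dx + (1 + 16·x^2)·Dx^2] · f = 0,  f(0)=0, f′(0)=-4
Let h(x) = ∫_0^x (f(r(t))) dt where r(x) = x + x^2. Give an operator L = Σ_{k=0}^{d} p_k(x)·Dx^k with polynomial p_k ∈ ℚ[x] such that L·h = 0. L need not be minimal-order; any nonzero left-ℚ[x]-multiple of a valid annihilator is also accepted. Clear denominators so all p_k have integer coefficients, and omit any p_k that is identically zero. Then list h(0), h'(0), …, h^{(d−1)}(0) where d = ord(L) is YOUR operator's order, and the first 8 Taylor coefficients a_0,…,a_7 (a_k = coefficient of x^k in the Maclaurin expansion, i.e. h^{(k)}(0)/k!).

L = (-2 + 32·x + 128·x^2 + 192·x^3 + 96·x^4)·Dx^2 + (1 + 2·x + 16·x^2 + 64·x^3 + 80·x^4 + 32·x^5)·Dx^3  (order 3).
h: a_k = 0, 0, -2, -4/3, 16/3, 64/5, -352/15, -3008/21, …
ICs: h(0) = 0, h′(0) = 0, h′′(0) = -4.

f: a_k = 0, -4, 0, 64/3, 0, -1024/5, 0, 16384/7, …
h₀=f(r): pull back L_f along r ⇒ L₀.
h=∫₀ˣh₀: take L = L₀·Dx.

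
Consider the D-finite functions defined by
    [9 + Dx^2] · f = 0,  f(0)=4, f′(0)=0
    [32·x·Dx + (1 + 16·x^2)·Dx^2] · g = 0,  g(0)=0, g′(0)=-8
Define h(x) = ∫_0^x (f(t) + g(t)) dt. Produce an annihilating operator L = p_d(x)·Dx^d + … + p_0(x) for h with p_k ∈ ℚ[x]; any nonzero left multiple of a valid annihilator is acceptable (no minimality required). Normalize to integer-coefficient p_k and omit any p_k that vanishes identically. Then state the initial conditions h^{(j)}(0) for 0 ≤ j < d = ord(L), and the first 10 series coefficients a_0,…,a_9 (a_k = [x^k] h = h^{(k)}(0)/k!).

L = (-52704·x + 967680·x^3 + 663552·x^5)·Dx^2 + (-207 + 13104·x^2 + 283392·x^4 + 331776·x^6)·Dx^3 + (-5856·x + 107520·x^3 + 73728·x^5)·Dx^4 + (-23 + 1456·x^2 + 31488·x^4 + 36864·x^6)·Dx^5  (order 5).
h: a_k = 0, 4, -4, -6, 32/3, 27/10, -1024/15, -81/140, 4096/7, 81/1120, …
ICs: h(0) = 0, h′(0) = 4, h′′(0) = -8, h′′′(0) = -36, h′′′′(0) = 256.

f: a_k = 4, 0, -18, 0, 27/2, 0, -81/20, 0, 729/1120, 0, …
g: a_k = 0, -8, 0, 128/3, 0, -2048/5, 0, 32768/7, 0, -524288/9, …
Weyl lclm of L_f,L_g ⇒ L₀ (ord ≤ 4).
h=∫₀ˣh₀: take L = L₀·Dx.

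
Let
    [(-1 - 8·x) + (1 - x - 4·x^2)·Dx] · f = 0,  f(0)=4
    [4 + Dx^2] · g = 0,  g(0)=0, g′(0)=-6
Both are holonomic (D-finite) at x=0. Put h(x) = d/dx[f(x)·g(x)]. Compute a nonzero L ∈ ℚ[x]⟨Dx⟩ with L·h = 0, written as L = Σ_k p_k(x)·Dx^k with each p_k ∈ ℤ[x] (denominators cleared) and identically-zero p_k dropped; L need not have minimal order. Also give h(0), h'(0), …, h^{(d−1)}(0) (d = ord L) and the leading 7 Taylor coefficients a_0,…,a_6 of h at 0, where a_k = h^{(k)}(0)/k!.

L = (18 - 8·x - 28·x^2 + 32·x^3 + 64·x^4) + (4 + 34·x + 24·x^2 + 64·x^3)·Dx + (-1 + x^2 + 8·x^3 + 16·x^4)·Dx^2  (order 2).
h: a_k = -24, -48, -312, -800, -3096, -42576/5, -409048/15, …
ICs: h(0) = -24, h′(0) = -48.

f: a_k = 4, 4, 20, 36, 116, 260, 724, …
g: a_k = 0, -6, 0, 4, 0, -4/5, 0, …
Sym-product of L_f,L_g gives L₀ (≤ ord 2).
h=h₀': d/dx-closure on L₀ ⇒ L.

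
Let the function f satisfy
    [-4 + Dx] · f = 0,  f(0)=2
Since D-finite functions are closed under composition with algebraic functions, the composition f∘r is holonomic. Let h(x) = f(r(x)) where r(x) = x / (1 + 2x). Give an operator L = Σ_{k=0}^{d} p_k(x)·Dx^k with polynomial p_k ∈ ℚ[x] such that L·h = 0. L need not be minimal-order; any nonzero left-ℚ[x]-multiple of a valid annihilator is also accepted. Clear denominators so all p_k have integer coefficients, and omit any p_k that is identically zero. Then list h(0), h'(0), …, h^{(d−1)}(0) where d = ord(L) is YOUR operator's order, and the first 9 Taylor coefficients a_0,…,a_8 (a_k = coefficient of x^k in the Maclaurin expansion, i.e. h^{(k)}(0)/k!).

L = -4 + (1 + 4·x + 4·x^2)·Dx  (order 1).
h: a_k = 2, 8, 0, -32/3, 64/3, -128/5, 512/45, 2560/63, -16384/105, …
ICs: h(0) = 2.

f: a_k = 2, 8, 16, 64/3, 64/3, 256/15, 512/45, 2048/315, 1024/315, …
h₀=f(r): pull back L_f along r ⇒ L₀.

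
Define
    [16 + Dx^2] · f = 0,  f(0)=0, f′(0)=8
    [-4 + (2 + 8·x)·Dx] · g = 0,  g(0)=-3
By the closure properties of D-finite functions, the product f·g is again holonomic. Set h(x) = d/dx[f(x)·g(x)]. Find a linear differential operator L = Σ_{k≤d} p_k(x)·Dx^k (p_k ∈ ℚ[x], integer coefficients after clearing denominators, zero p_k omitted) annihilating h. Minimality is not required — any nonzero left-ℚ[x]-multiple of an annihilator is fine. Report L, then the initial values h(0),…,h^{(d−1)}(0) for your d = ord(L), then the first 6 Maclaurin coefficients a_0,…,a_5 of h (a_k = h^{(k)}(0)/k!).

L = (212 + 2304·x + 8704·x^2 + 16384·x^3 + 16384·x^4) + (-4 - 144·x - 768·x^2 - 1024·x^3)·Dx + (7 + 88·x + 432·x^2 + 1024·x^3 + 1024·x^4)·Dx^2  (order 2).
h: a_k = -24, -96, 336, 128, 304, -15552/5, …
ICs: h(0) = -24, h′(0) = -96.

f: a_k = 0, 8, 0, -64/3, 0, 256/15, …
g: a_k = -3, -6, 6, -12, 30, -84, …
L₀ := L_f ⊗_s L_g (sym. prod.), ord ≤ 2.
h=h₀': d/dx-closure on L₀ ⇒ L.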